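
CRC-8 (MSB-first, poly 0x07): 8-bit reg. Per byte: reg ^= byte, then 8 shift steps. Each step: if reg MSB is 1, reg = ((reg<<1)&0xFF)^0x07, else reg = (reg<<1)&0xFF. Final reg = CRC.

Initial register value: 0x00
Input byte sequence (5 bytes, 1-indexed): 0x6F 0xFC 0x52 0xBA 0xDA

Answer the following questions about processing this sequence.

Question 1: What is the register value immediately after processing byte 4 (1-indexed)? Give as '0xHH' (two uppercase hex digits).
Answer: 0x18

Derivation:
After byte 1 (0x6F): reg=0x0A
After byte 2 (0xFC): reg=0xCC
After byte 3 (0x52): reg=0xD3
After byte 4 (0xBA): reg=0x18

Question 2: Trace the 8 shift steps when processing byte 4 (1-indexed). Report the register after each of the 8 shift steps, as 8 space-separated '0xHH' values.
After byte 1 (0x6F): reg=0x0A
After byte 2 (0xFC): reg=0xCC
After byte 3 (0x52): reg=0xD3
Register before byte 4: 0xD3
After XOR with byte 0xBA: 0x69

Answer: 0xD2 0xA3 0x41 0x82 0x03 0x06 0x0C 0x18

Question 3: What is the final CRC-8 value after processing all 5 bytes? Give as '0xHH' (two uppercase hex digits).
After byte 1 (0x6F): reg=0x0A
After byte 2 (0xFC): reg=0xCC
After byte 3 (0x52): reg=0xD3
After byte 4 (0xBA): reg=0x18
After byte 5 (0xDA): reg=0x40

Answer: 0x40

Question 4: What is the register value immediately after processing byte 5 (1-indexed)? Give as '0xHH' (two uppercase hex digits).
Answer: 0x40

Derivation:
After byte 1 (0x6F): reg=0x0A
After byte 2 (0xFC): reg=0xCC
After byte 3 (0x52): reg=0xD3
After byte 4 (0xBA): reg=0x18
After byte 5 (0xDA): reg=0x40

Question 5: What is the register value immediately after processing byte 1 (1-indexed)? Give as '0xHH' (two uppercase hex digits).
After byte 1 (0x6F): reg=0x0A

Answer: 0x0A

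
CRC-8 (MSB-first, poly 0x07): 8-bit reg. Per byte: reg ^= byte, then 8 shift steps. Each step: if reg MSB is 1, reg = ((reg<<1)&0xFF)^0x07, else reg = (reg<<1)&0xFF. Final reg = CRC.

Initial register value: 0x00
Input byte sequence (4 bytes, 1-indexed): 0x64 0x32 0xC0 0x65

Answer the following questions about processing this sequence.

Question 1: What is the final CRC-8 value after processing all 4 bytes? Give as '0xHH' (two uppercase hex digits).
After byte 1 (0x64): reg=0x3B
After byte 2 (0x32): reg=0x3F
After byte 3 (0xC0): reg=0xF3
After byte 4 (0x65): reg=0xEB

Answer: 0xEB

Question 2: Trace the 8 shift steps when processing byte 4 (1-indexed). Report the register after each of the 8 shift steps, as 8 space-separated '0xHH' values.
After byte 1 (0x64): reg=0x3B
After byte 2 (0x32): reg=0x3F
After byte 3 (0xC0): reg=0xF3
Register before byte 4: 0xF3
After XOR with byte 0x65: 0x96

Answer: 0x2B 0x56 0xAC 0x5F 0xBE 0x7B 0xF6 0xEB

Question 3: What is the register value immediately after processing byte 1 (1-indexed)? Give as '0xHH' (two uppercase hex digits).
After byte 1 (0x64): reg=0x3B

Answer: 0x3B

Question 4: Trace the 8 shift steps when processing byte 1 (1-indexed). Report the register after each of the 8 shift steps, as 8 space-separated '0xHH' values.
Register before byte 1: 0x00
After XOR with byte 0x64: 0x64

Answer: 0xC8 0x97 0x29 0x52 0xA4 0x4F 0x9E 0x3B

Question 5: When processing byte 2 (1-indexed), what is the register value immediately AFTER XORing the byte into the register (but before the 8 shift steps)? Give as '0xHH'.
Answer: 0x09

Derivation:
Register before byte 2: 0x3B
Byte 2: 0x32
0x3B XOR 0x32 = 0x09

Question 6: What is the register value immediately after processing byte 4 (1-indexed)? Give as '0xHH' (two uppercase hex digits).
After byte 1 (0x64): reg=0x3B
After byte 2 (0x32): reg=0x3F
After byte 3 (0xC0): reg=0xF3
After byte 4 (0x65): reg=0xEB

Answer: 0xEB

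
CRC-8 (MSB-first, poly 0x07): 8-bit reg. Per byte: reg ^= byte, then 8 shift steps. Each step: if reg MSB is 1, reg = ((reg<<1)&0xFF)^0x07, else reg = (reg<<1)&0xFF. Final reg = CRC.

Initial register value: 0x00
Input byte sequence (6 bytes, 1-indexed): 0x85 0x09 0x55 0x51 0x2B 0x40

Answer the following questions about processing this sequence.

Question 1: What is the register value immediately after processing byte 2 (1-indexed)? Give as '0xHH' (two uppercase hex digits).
Answer: 0xC8

Derivation:
After byte 1 (0x85): reg=0x92
After byte 2 (0x09): reg=0xC8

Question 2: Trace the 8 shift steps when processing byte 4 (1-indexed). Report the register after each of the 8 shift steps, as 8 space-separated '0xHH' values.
After byte 1 (0x85): reg=0x92
After byte 2 (0x09): reg=0xC8
After byte 3 (0x55): reg=0xDA
Register before byte 4: 0xDA
After XOR with byte 0x51: 0x8B

Answer: 0x11 0x22 0x44 0x88 0x17 0x2E 0x5C 0xB8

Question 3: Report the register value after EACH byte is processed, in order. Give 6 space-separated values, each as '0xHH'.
0x92 0xC8 0xDA 0xB8 0xF0 0x19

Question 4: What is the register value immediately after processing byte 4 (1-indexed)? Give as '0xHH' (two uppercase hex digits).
After byte 1 (0x85): reg=0x92
After byte 2 (0x09): reg=0xC8
After byte 3 (0x55): reg=0xDA
After byte 4 (0x51): reg=0xB8

Answer: 0xB8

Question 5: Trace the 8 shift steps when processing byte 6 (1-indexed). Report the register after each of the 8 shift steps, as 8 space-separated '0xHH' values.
After byte 1 (0x85): reg=0x92
After byte 2 (0x09): reg=0xC8
After byte 3 (0x55): reg=0xDA
After byte 4 (0x51): reg=0xB8
After byte 5 (0x2B): reg=0xF0
Register before byte 6: 0xF0
After XOR with byte 0x40: 0xB0

Answer: 0x67 0xCE 0x9B 0x31 0x62 0xC4 0x8F 0x19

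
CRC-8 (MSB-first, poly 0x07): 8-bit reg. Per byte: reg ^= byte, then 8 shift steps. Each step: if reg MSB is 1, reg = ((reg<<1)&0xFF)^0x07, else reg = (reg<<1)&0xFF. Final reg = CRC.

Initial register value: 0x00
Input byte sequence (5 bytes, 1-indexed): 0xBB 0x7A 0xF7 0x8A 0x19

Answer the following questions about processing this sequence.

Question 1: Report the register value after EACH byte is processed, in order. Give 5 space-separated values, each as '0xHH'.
0x28 0xB9 0xED 0x32 0xD1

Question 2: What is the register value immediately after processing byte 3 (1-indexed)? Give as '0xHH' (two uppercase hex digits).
Answer: 0xED

Derivation:
After byte 1 (0xBB): reg=0x28
After byte 2 (0x7A): reg=0xB9
After byte 3 (0xF7): reg=0xED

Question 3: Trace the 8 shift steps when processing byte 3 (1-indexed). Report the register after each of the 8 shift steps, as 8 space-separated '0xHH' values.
Answer: 0x9C 0x3F 0x7E 0xFC 0xFF 0xF9 0xF5 0xED

Derivation:
After byte 1 (0xBB): reg=0x28
After byte 2 (0x7A): reg=0xB9
Register before byte 3: 0xB9
After XOR with byte 0xF7: 0x4E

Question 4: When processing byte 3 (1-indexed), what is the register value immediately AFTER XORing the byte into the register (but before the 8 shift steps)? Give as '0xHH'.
Register before byte 3: 0xB9
Byte 3: 0xF7
0xB9 XOR 0xF7 = 0x4E

Answer: 0x4E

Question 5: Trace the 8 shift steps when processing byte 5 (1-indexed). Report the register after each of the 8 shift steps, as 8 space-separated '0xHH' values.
After byte 1 (0xBB): reg=0x28
After byte 2 (0x7A): reg=0xB9
After byte 3 (0xF7): reg=0xED
After byte 4 (0x8A): reg=0x32
Register before byte 5: 0x32
After XOR with byte 0x19: 0x2B

Answer: 0x56 0xAC 0x5F 0xBE 0x7B 0xF6 0xEB 0xD1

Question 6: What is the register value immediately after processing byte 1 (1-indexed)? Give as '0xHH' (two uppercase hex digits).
After byte 1 (0xBB): reg=0x28

Answer: 0x28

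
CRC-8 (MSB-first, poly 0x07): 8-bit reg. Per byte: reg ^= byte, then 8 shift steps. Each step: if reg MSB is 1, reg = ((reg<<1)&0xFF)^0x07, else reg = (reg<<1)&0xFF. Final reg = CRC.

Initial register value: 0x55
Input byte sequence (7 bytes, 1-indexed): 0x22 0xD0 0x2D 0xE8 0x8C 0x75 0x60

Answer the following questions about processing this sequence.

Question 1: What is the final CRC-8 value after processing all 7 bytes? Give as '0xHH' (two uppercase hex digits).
After byte 1 (0x22): reg=0x42
After byte 2 (0xD0): reg=0xF7
After byte 3 (0x2D): reg=0x08
After byte 4 (0xE8): reg=0xAE
After byte 5 (0x8C): reg=0xEE
After byte 6 (0x75): reg=0xC8
After byte 7 (0x60): reg=0x51

Answer: 0x51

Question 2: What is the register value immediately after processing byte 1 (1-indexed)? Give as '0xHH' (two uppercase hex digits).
Answer: 0x42

Derivation:
After byte 1 (0x22): reg=0x42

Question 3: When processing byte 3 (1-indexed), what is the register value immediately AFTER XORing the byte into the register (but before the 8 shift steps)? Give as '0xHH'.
Register before byte 3: 0xF7
Byte 3: 0x2D
0xF7 XOR 0x2D = 0xDA

Answer: 0xDA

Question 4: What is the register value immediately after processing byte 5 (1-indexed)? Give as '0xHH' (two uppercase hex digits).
Answer: 0xEE

Derivation:
After byte 1 (0x22): reg=0x42
After byte 2 (0xD0): reg=0xF7
After byte 3 (0x2D): reg=0x08
After byte 4 (0xE8): reg=0xAE
After byte 5 (0x8C): reg=0xEE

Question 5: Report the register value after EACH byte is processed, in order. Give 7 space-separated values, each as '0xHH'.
0x42 0xF7 0x08 0xAE 0xEE 0xC8 0x51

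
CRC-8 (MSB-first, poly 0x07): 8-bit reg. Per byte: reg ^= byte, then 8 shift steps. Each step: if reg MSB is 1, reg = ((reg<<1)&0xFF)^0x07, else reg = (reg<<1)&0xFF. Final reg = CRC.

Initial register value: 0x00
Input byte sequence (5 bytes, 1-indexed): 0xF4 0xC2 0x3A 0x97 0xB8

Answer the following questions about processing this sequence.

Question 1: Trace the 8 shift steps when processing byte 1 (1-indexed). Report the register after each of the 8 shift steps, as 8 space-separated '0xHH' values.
Register before byte 1: 0x00
After XOR with byte 0xF4: 0xF4

Answer: 0xEF 0xD9 0xB5 0x6D 0xDA 0xB3 0x61 0xC2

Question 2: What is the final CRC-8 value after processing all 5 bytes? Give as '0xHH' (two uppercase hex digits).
Answer: 0xCD

Derivation:
After byte 1 (0xF4): reg=0xC2
After byte 2 (0xC2): reg=0x00
After byte 3 (0x3A): reg=0xA6
After byte 4 (0x97): reg=0x97
After byte 5 (0xB8): reg=0xCD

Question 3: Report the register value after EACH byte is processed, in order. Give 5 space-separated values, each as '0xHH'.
0xC2 0x00 0xA6 0x97 0xCD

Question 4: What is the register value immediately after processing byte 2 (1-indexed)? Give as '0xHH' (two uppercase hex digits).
Answer: 0x00

Derivation:
After byte 1 (0xF4): reg=0xC2
After byte 2 (0xC2): reg=0x00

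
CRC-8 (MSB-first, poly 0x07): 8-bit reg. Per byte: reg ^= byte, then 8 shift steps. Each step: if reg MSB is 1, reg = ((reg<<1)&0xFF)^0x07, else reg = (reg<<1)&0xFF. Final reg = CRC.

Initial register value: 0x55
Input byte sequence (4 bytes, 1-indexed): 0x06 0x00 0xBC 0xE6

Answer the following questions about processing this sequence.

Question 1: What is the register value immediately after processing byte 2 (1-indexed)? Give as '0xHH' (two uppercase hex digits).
Answer: 0x33

Derivation:
After byte 1 (0x06): reg=0xBE
After byte 2 (0x00): reg=0x33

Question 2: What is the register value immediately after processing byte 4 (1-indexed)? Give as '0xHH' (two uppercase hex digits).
After byte 1 (0x06): reg=0xBE
After byte 2 (0x00): reg=0x33
After byte 3 (0xBC): reg=0xA4
After byte 4 (0xE6): reg=0xC9

Answer: 0xC9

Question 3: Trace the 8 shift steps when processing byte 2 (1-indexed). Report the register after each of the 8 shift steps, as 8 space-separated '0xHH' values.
Answer: 0x7B 0xF6 0xEB 0xD1 0xA5 0x4D 0x9A 0x33

Derivation:
After byte 1 (0x06): reg=0xBE
Register before byte 2: 0xBE
After XOR with byte 0x00: 0xBE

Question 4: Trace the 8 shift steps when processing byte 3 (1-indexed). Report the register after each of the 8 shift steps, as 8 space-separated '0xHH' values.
After byte 1 (0x06): reg=0xBE
After byte 2 (0x00): reg=0x33
Register before byte 3: 0x33
After XOR with byte 0xBC: 0x8F

Answer: 0x19 0x32 0x64 0xC8 0x97 0x29 0x52 0xA4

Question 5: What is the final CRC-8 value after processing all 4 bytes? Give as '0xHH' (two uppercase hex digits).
Answer: 0xC9

Derivation:
After byte 1 (0x06): reg=0xBE
After byte 2 (0x00): reg=0x33
After byte 3 (0xBC): reg=0xA4
After byte 4 (0xE6): reg=0xC9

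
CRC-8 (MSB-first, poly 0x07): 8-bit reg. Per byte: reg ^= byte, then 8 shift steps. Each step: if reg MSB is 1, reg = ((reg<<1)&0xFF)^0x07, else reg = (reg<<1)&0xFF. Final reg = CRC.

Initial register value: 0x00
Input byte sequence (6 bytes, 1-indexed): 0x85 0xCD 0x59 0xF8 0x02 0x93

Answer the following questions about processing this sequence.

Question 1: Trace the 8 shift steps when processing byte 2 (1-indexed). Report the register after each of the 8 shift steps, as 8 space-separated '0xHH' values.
Answer: 0xBE 0x7B 0xF6 0xEB 0xD1 0xA5 0x4D 0x9A

Derivation:
After byte 1 (0x85): reg=0x92
Register before byte 2: 0x92
After XOR with byte 0xCD: 0x5F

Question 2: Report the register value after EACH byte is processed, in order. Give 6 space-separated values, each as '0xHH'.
0x92 0x9A 0x47 0x34 0x82 0x77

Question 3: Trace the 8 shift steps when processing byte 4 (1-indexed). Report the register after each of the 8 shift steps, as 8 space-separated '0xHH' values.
Answer: 0x79 0xF2 0xE3 0xC1 0x85 0x0D 0x1A 0x34

Derivation:
After byte 1 (0x85): reg=0x92
After byte 2 (0xCD): reg=0x9A
After byte 3 (0x59): reg=0x47
Register before byte 4: 0x47
After XOR with byte 0xF8: 0xBF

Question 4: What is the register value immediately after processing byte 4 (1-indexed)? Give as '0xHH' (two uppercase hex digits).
Answer: 0x34

Derivation:
After byte 1 (0x85): reg=0x92
After byte 2 (0xCD): reg=0x9A
After byte 3 (0x59): reg=0x47
After byte 4 (0xF8): reg=0x34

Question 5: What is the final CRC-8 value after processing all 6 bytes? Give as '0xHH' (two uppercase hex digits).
Answer: 0x77

Derivation:
After byte 1 (0x85): reg=0x92
After byte 2 (0xCD): reg=0x9A
After byte 3 (0x59): reg=0x47
After byte 4 (0xF8): reg=0x34
After byte 5 (0x02): reg=0x82
After byte 6 (0x93): reg=0x77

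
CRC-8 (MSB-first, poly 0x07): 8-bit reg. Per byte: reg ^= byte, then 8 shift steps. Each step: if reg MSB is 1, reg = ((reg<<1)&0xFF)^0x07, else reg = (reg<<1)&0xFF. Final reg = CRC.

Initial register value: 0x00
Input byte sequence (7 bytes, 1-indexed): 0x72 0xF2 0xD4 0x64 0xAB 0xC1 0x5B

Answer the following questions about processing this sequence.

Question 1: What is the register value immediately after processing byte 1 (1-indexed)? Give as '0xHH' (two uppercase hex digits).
Answer: 0x59

Derivation:
After byte 1 (0x72): reg=0x59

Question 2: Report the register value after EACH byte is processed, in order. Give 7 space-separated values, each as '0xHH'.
0x59 0x58 0xAD 0x71 0x08 0x71 0xD6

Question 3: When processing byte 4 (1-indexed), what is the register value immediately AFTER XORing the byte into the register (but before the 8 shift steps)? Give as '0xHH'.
Answer: 0xC9

Derivation:
Register before byte 4: 0xAD
Byte 4: 0x64
0xAD XOR 0x64 = 0xC9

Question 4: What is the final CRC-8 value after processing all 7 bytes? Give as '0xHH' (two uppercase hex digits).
Answer: 0xD6

Derivation:
After byte 1 (0x72): reg=0x59
After byte 2 (0xF2): reg=0x58
After byte 3 (0xD4): reg=0xAD
After byte 4 (0x64): reg=0x71
After byte 5 (0xAB): reg=0x08
After byte 6 (0xC1): reg=0x71
After byte 7 (0x5B): reg=0xD6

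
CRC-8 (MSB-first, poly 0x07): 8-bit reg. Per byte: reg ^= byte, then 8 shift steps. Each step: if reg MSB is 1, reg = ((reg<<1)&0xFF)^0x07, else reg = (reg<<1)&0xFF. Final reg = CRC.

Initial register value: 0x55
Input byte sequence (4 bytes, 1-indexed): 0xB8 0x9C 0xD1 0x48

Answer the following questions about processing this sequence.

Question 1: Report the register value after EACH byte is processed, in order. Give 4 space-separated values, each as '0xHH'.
0x8D 0x77 0x7B 0x99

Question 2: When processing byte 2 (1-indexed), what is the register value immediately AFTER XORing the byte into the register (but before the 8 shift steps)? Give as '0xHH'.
Answer: 0x11

Derivation:
Register before byte 2: 0x8D
Byte 2: 0x9C
0x8D XOR 0x9C = 0x11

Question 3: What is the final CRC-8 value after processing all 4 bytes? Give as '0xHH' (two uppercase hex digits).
After byte 1 (0xB8): reg=0x8D
After byte 2 (0x9C): reg=0x77
After byte 3 (0xD1): reg=0x7B
After byte 4 (0x48): reg=0x99

Answer: 0x99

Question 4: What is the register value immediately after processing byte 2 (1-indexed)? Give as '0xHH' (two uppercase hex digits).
After byte 1 (0xB8): reg=0x8D
After byte 2 (0x9C): reg=0x77

Answer: 0x77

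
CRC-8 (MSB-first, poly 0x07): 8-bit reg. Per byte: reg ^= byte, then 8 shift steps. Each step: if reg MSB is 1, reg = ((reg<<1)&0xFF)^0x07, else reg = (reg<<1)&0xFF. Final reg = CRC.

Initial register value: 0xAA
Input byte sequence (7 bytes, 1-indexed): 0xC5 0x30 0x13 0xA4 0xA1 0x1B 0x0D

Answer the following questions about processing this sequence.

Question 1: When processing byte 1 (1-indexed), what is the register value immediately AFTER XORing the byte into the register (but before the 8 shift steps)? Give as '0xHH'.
Answer: 0x6F

Derivation:
Register before byte 1: 0xAA
Byte 1: 0xC5
0xAA XOR 0xC5 = 0x6F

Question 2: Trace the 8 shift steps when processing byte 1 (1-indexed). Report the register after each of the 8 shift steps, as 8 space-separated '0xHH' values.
Answer: 0xDE 0xBB 0x71 0xE2 0xC3 0x81 0x05 0x0A

Derivation:
Register before byte 1: 0xAA
After XOR with byte 0xC5: 0x6F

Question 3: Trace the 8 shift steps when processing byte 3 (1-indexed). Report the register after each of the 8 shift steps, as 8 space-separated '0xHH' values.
After byte 1 (0xC5): reg=0x0A
After byte 2 (0x30): reg=0xA6
Register before byte 3: 0xA6
After XOR with byte 0x13: 0xB5

Answer: 0x6D 0xDA 0xB3 0x61 0xC2 0x83 0x01 0x02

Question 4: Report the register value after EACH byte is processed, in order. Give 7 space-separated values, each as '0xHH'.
0x0A 0xA6 0x02 0x7B 0x08 0x79 0x4B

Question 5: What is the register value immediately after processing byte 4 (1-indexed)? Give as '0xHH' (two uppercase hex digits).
Answer: 0x7B

Derivation:
After byte 1 (0xC5): reg=0x0A
After byte 2 (0x30): reg=0xA6
After byte 3 (0x13): reg=0x02
After byte 4 (0xA4): reg=0x7B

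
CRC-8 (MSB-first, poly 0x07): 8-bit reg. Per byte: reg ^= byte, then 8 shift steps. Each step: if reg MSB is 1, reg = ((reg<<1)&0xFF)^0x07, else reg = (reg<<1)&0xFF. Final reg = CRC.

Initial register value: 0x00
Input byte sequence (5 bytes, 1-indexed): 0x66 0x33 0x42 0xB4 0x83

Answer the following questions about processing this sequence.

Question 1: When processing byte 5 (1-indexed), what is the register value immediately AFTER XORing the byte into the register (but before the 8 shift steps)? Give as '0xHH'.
Answer: 0x8A

Derivation:
Register before byte 5: 0x09
Byte 5: 0x83
0x09 XOR 0x83 = 0x8A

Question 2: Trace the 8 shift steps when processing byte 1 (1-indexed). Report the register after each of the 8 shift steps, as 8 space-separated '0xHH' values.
Answer: 0xCC 0x9F 0x39 0x72 0xE4 0xCF 0x99 0x35

Derivation:
Register before byte 1: 0x00
After XOR with byte 0x66: 0x66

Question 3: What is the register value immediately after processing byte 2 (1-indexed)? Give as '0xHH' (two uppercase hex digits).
After byte 1 (0x66): reg=0x35
After byte 2 (0x33): reg=0x12

Answer: 0x12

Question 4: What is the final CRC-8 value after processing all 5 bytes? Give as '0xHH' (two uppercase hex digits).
Answer: 0xBF

Derivation:
After byte 1 (0x66): reg=0x35
After byte 2 (0x33): reg=0x12
After byte 3 (0x42): reg=0xB7
After byte 4 (0xB4): reg=0x09
After byte 5 (0x83): reg=0xBF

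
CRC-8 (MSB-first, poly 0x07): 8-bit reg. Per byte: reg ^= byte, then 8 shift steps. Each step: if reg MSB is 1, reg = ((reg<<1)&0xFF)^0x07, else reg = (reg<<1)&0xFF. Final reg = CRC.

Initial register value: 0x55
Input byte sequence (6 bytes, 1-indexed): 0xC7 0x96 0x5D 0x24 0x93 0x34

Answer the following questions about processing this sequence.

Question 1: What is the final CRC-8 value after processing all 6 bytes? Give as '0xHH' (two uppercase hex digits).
Answer: 0x76

Derivation:
After byte 1 (0xC7): reg=0xF7
After byte 2 (0x96): reg=0x20
After byte 3 (0x5D): reg=0x74
After byte 4 (0x24): reg=0xB7
After byte 5 (0x93): reg=0xFC
After byte 6 (0x34): reg=0x76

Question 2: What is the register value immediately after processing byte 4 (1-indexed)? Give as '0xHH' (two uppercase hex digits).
After byte 1 (0xC7): reg=0xF7
After byte 2 (0x96): reg=0x20
After byte 3 (0x5D): reg=0x74
After byte 4 (0x24): reg=0xB7

Answer: 0xB7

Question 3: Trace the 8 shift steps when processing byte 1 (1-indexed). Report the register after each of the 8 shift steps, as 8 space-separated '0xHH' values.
Answer: 0x23 0x46 0x8C 0x1F 0x3E 0x7C 0xF8 0xF7

Derivation:
Register before byte 1: 0x55
After XOR with byte 0xC7: 0x92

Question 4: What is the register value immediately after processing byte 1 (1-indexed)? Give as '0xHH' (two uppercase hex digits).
After byte 1 (0xC7): reg=0xF7

Answer: 0xF7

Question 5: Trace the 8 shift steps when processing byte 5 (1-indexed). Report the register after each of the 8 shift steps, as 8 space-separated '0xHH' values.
After byte 1 (0xC7): reg=0xF7
After byte 2 (0x96): reg=0x20
After byte 3 (0x5D): reg=0x74
After byte 4 (0x24): reg=0xB7
Register before byte 5: 0xB7
After XOR with byte 0x93: 0x24

Answer: 0x48 0x90 0x27 0x4E 0x9C 0x3F 0x7E 0xFC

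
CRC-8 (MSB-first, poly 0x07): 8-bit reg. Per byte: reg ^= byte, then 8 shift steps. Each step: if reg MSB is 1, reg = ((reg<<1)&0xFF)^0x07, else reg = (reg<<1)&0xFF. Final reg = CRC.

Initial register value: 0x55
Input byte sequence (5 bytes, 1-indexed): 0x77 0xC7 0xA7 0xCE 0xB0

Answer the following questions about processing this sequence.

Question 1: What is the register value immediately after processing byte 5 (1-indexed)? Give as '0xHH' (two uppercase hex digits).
Answer: 0x14

Derivation:
After byte 1 (0x77): reg=0xEE
After byte 2 (0xC7): reg=0xDF
After byte 3 (0xA7): reg=0x6F
After byte 4 (0xCE): reg=0x6E
After byte 5 (0xB0): reg=0x14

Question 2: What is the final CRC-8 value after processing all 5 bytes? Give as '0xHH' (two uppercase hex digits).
After byte 1 (0x77): reg=0xEE
After byte 2 (0xC7): reg=0xDF
After byte 3 (0xA7): reg=0x6F
After byte 4 (0xCE): reg=0x6E
After byte 5 (0xB0): reg=0x14

Answer: 0x14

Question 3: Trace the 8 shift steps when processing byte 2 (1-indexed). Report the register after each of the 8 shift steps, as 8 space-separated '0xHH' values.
After byte 1 (0x77): reg=0xEE
Register before byte 2: 0xEE
After XOR with byte 0xC7: 0x29

Answer: 0x52 0xA4 0x4F 0x9E 0x3B 0x76 0xEC 0xDF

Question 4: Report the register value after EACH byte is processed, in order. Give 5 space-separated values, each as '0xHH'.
0xEE 0xDF 0x6F 0x6E 0x14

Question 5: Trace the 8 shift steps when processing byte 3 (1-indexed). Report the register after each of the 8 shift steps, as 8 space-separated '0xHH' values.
Answer: 0xF0 0xE7 0xC9 0x95 0x2D 0x5A 0xB4 0x6F

Derivation:
After byte 1 (0x77): reg=0xEE
After byte 2 (0xC7): reg=0xDF
Register before byte 3: 0xDF
After XOR with byte 0xA7: 0x78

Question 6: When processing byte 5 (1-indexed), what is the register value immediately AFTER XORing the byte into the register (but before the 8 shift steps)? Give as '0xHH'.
Answer: 0xDE

Derivation:
Register before byte 5: 0x6E
Byte 5: 0xB0
0x6E XOR 0xB0 = 0xDE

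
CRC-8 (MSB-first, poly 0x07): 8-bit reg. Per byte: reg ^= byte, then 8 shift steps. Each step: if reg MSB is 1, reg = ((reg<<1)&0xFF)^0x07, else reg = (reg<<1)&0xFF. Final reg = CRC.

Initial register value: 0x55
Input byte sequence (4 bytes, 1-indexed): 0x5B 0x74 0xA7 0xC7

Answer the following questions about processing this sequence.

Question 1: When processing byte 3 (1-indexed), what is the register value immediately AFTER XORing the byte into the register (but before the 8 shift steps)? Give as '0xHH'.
Answer: 0x3A

Derivation:
Register before byte 3: 0x9D
Byte 3: 0xA7
0x9D XOR 0xA7 = 0x3A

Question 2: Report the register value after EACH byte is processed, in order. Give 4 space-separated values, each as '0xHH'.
0x2A 0x9D 0xA6 0x20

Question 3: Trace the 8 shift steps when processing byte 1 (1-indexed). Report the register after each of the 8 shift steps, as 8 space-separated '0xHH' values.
Answer: 0x1C 0x38 0x70 0xE0 0xC7 0x89 0x15 0x2A

Derivation:
Register before byte 1: 0x55
After XOR with byte 0x5B: 0x0E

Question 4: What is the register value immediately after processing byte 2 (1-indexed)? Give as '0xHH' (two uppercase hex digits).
After byte 1 (0x5B): reg=0x2A
After byte 2 (0x74): reg=0x9D

Answer: 0x9D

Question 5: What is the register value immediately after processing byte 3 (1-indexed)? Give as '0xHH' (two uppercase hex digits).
Answer: 0xA6

Derivation:
After byte 1 (0x5B): reg=0x2A
After byte 2 (0x74): reg=0x9D
After byte 3 (0xA7): reg=0xA6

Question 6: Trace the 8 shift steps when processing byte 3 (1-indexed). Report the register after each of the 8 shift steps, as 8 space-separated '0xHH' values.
After byte 1 (0x5B): reg=0x2A
After byte 2 (0x74): reg=0x9D
Register before byte 3: 0x9D
After XOR with byte 0xA7: 0x3A

Answer: 0x74 0xE8 0xD7 0xA9 0x55 0xAA 0x53 0xA6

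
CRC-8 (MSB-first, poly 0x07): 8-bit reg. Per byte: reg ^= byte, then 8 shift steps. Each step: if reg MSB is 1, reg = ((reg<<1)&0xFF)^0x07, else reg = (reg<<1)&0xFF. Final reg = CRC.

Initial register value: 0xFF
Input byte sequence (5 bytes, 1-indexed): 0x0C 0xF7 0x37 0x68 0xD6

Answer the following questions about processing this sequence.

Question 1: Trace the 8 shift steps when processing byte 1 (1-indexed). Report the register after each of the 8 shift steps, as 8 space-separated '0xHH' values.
Register before byte 1: 0xFF
After XOR with byte 0x0C: 0xF3

Answer: 0xE1 0xC5 0x8D 0x1D 0x3A 0x74 0xE8 0xD7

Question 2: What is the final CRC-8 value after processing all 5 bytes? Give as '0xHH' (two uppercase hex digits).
After byte 1 (0x0C): reg=0xD7
After byte 2 (0xF7): reg=0xE0
After byte 3 (0x37): reg=0x2B
After byte 4 (0x68): reg=0xCE
After byte 5 (0xD6): reg=0x48

Answer: 0x48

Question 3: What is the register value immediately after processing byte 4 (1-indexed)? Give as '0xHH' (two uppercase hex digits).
Answer: 0xCE

Derivation:
After byte 1 (0x0C): reg=0xD7
After byte 2 (0xF7): reg=0xE0
After byte 3 (0x37): reg=0x2B
After byte 4 (0x68): reg=0xCE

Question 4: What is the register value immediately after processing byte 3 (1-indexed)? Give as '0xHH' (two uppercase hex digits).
After byte 1 (0x0C): reg=0xD7
After byte 2 (0xF7): reg=0xE0
After byte 3 (0x37): reg=0x2B

Answer: 0x2B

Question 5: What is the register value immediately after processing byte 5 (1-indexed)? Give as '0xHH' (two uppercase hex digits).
Answer: 0x48

Derivation:
After byte 1 (0x0C): reg=0xD7
After byte 2 (0xF7): reg=0xE0
After byte 3 (0x37): reg=0x2B
After byte 4 (0x68): reg=0xCE
After byte 5 (0xD6): reg=0x48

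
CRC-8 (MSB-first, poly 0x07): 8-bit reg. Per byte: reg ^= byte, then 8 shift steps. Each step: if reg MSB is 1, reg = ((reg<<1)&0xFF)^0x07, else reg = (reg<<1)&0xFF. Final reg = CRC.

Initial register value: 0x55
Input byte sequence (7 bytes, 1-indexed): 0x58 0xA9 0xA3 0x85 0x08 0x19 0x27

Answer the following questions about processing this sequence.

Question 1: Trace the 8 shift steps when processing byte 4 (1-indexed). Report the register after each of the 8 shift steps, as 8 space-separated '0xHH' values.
After byte 1 (0x58): reg=0x23
After byte 2 (0xA9): reg=0xBF
After byte 3 (0xA3): reg=0x54
Register before byte 4: 0x54
After XOR with byte 0x85: 0xD1

Answer: 0xA5 0x4D 0x9A 0x33 0x66 0xCC 0x9F 0x39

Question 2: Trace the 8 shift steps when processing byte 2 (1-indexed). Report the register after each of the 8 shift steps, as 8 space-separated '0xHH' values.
Answer: 0x13 0x26 0x4C 0x98 0x37 0x6E 0xDC 0xBF

Derivation:
After byte 1 (0x58): reg=0x23
Register before byte 2: 0x23
After XOR with byte 0xA9: 0x8A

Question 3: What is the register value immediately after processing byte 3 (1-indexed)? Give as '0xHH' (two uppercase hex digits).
After byte 1 (0x58): reg=0x23
After byte 2 (0xA9): reg=0xBF
After byte 3 (0xA3): reg=0x54

Answer: 0x54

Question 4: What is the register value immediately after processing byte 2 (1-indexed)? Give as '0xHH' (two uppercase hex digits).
Answer: 0xBF

Derivation:
After byte 1 (0x58): reg=0x23
After byte 2 (0xA9): reg=0xBF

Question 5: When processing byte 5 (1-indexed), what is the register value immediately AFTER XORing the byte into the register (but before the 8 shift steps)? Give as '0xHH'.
Register before byte 5: 0x39
Byte 5: 0x08
0x39 XOR 0x08 = 0x31

Answer: 0x31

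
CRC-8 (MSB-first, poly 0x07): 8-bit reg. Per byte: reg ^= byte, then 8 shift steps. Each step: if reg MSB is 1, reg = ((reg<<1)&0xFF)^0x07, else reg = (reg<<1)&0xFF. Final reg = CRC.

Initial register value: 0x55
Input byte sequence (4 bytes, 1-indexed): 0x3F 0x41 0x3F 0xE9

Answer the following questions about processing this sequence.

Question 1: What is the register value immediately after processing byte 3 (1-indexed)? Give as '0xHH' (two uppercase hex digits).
Answer: 0xB1

Derivation:
After byte 1 (0x3F): reg=0x11
After byte 2 (0x41): reg=0xB7
After byte 3 (0x3F): reg=0xB1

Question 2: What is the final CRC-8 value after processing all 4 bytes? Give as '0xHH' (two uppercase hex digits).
After byte 1 (0x3F): reg=0x11
After byte 2 (0x41): reg=0xB7
After byte 3 (0x3F): reg=0xB1
After byte 4 (0xE9): reg=0x8F

Answer: 0x8F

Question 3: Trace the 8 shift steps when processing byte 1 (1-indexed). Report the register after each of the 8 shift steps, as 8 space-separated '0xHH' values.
Answer: 0xD4 0xAF 0x59 0xB2 0x63 0xC6 0x8B 0x11

Derivation:
Register before byte 1: 0x55
After XOR with byte 0x3F: 0x6A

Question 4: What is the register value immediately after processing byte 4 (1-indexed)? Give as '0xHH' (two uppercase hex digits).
Answer: 0x8F

Derivation:
After byte 1 (0x3F): reg=0x11
After byte 2 (0x41): reg=0xB7
After byte 3 (0x3F): reg=0xB1
After byte 4 (0xE9): reg=0x8F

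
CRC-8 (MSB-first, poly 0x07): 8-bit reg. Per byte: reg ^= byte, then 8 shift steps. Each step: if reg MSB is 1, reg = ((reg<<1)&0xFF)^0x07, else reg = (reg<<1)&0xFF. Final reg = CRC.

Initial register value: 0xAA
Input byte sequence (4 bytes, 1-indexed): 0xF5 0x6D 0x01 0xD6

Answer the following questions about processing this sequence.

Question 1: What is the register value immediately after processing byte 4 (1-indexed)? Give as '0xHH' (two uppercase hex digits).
After byte 1 (0xF5): reg=0x9A
After byte 2 (0x6D): reg=0xCB
After byte 3 (0x01): reg=0x78
After byte 4 (0xD6): reg=0x43

Answer: 0x43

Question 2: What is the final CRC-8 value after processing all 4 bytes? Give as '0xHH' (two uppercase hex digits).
Answer: 0x43

Derivation:
After byte 1 (0xF5): reg=0x9A
After byte 2 (0x6D): reg=0xCB
After byte 3 (0x01): reg=0x78
After byte 4 (0xD6): reg=0x43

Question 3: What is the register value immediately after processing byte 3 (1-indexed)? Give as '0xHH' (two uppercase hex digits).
After byte 1 (0xF5): reg=0x9A
After byte 2 (0x6D): reg=0xCB
After byte 3 (0x01): reg=0x78

Answer: 0x78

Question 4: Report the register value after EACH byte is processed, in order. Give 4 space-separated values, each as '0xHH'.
0x9A 0xCB 0x78 0x43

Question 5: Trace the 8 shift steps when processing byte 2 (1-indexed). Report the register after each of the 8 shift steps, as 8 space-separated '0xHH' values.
After byte 1 (0xF5): reg=0x9A
Register before byte 2: 0x9A
After XOR with byte 0x6D: 0xF7

Answer: 0xE9 0xD5 0xAD 0x5D 0xBA 0x73 0xE6 0xCB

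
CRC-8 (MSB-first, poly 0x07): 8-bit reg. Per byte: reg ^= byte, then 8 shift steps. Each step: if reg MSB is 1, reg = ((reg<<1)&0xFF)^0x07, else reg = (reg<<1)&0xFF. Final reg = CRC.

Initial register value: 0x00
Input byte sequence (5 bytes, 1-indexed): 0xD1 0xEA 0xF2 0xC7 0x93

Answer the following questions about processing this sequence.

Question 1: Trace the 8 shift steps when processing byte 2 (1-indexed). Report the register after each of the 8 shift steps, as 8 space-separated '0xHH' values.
After byte 1 (0xD1): reg=0x39
Register before byte 2: 0x39
After XOR with byte 0xEA: 0xD3

Answer: 0xA1 0x45 0x8A 0x13 0x26 0x4C 0x98 0x37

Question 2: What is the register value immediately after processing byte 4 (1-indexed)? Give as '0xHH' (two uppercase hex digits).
After byte 1 (0xD1): reg=0x39
After byte 2 (0xEA): reg=0x37
After byte 3 (0xF2): reg=0x55
After byte 4 (0xC7): reg=0xF7

Answer: 0xF7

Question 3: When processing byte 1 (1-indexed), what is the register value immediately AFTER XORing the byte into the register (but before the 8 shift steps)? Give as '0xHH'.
Register before byte 1: 0x00
Byte 1: 0xD1
0x00 XOR 0xD1 = 0xD1

Answer: 0xD1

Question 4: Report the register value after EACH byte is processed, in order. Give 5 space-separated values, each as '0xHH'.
0x39 0x37 0x55 0xF7 0x3B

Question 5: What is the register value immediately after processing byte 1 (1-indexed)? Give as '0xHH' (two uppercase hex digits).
After byte 1 (0xD1): reg=0x39

Answer: 0x39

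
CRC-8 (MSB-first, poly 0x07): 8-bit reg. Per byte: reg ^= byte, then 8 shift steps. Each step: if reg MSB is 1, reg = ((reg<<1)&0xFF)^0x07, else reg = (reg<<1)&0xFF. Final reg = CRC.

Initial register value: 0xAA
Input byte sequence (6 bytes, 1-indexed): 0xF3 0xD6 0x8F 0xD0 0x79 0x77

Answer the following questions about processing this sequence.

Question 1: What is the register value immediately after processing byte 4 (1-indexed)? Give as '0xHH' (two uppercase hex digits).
Answer: 0x43

Derivation:
After byte 1 (0xF3): reg=0x88
After byte 2 (0xD6): reg=0x9D
After byte 3 (0x8F): reg=0x7E
After byte 4 (0xD0): reg=0x43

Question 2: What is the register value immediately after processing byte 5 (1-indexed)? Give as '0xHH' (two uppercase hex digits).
After byte 1 (0xF3): reg=0x88
After byte 2 (0xD6): reg=0x9D
After byte 3 (0x8F): reg=0x7E
After byte 4 (0xD0): reg=0x43
After byte 5 (0x79): reg=0xA6

Answer: 0xA6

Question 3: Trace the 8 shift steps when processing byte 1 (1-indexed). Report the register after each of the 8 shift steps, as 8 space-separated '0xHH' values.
Register before byte 1: 0xAA
After XOR with byte 0xF3: 0x59

Answer: 0xB2 0x63 0xC6 0x8B 0x11 0x22 0x44 0x88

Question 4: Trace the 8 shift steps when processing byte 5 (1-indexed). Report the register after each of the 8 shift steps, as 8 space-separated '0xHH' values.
Answer: 0x74 0xE8 0xD7 0xA9 0x55 0xAA 0x53 0xA6

Derivation:
After byte 1 (0xF3): reg=0x88
After byte 2 (0xD6): reg=0x9D
After byte 3 (0x8F): reg=0x7E
After byte 4 (0xD0): reg=0x43
Register before byte 5: 0x43
After XOR with byte 0x79: 0x3A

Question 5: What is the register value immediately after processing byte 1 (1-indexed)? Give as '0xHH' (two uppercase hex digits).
After byte 1 (0xF3): reg=0x88

Answer: 0x88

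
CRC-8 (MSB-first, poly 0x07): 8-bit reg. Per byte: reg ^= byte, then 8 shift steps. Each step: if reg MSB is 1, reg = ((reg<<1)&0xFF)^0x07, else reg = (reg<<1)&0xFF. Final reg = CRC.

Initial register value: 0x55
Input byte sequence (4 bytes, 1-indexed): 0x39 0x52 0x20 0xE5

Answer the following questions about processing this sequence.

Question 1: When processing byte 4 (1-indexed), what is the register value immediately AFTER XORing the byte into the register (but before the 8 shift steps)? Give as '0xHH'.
Register before byte 4: 0xF9
Byte 4: 0xE5
0xF9 XOR 0xE5 = 0x1C

Answer: 0x1C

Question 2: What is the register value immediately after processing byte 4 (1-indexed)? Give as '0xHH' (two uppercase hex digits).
Answer: 0x54

Derivation:
After byte 1 (0x39): reg=0x03
After byte 2 (0x52): reg=0xB0
After byte 3 (0x20): reg=0xF9
After byte 4 (0xE5): reg=0x54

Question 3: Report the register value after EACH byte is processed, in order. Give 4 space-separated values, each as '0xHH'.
0x03 0xB0 0xF9 0x54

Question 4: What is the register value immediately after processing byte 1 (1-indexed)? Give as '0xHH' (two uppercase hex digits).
After byte 1 (0x39): reg=0x03

Answer: 0x03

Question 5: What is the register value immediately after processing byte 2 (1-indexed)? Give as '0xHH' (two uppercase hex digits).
Answer: 0xB0

Derivation:
After byte 1 (0x39): reg=0x03
After byte 2 (0x52): reg=0xB0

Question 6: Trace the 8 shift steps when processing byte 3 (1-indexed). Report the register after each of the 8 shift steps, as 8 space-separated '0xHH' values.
Answer: 0x27 0x4E 0x9C 0x3F 0x7E 0xFC 0xFF 0xF9

Derivation:
After byte 1 (0x39): reg=0x03
After byte 2 (0x52): reg=0xB0
Register before byte 3: 0xB0
After XOR with byte 0x20: 0x90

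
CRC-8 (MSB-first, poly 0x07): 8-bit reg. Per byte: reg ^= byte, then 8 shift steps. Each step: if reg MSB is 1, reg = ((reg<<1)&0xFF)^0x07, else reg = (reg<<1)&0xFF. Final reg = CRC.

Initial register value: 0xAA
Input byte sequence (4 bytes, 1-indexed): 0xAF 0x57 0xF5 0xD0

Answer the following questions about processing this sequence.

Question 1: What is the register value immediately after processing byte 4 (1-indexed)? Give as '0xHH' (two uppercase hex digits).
Answer: 0x17

Derivation:
After byte 1 (0xAF): reg=0x1B
After byte 2 (0x57): reg=0xE3
After byte 3 (0xF5): reg=0x62
After byte 4 (0xD0): reg=0x17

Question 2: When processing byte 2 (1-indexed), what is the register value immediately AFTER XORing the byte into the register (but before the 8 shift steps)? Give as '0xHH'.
Register before byte 2: 0x1B
Byte 2: 0x57
0x1B XOR 0x57 = 0x4C

Answer: 0x4C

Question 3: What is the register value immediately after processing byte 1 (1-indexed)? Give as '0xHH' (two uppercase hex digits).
After byte 1 (0xAF): reg=0x1B

Answer: 0x1B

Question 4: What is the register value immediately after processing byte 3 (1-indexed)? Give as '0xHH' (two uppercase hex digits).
After byte 1 (0xAF): reg=0x1B
After byte 2 (0x57): reg=0xE3
After byte 3 (0xF5): reg=0x62

Answer: 0x62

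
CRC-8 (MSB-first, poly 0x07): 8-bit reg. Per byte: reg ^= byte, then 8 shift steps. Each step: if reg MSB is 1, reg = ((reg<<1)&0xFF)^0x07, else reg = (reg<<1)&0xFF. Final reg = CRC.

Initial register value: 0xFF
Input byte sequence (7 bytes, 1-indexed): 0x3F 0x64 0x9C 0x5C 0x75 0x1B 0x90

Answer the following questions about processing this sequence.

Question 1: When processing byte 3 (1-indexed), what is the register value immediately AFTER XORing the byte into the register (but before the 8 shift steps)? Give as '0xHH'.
Register before byte 3: 0xD6
Byte 3: 0x9C
0xD6 XOR 0x9C = 0x4A

Answer: 0x4A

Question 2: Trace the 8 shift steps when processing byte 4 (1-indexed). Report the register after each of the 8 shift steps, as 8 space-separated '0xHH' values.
After byte 1 (0x3F): reg=0x4E
After byte 2 (0x64): reg=0xD6
After byte 3 (0x9C): reg=0xF1
Register before byte 4: 0xF1
After XOR with byte 0x5C: 0xAD

Answer: 0x5D 0xBA 0x73 0xE6 0xCB 0x91 0x25 0x4A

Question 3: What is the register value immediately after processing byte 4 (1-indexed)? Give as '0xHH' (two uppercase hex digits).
Answer: 0x4A

Derivation:
After byte 1 (0x3F): reg=0x4E
After byte 2 (0x64): reg=0xD6
After byte 3 (0x9C): reg=0xF1
After byte 4 (0x5C): reg=0x4A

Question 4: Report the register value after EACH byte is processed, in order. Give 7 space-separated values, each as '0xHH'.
0x4E 0xD6 0xF1 0x4A 0xBD 0x7B 0x9F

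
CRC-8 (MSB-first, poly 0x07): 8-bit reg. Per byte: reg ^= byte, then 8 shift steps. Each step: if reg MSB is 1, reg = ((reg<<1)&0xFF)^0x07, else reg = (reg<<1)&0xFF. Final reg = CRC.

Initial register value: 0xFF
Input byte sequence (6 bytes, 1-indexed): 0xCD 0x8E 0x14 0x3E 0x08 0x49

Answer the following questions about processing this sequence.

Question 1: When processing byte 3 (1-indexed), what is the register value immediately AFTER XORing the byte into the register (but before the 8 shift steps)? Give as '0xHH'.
Register before byte 3: 0x70
Byte 3: 0x14
0x70 XOR 0x14 = 0x64

Answer: 0x64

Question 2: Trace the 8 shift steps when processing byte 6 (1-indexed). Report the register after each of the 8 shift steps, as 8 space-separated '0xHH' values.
Answer: 0x60 0xC0 0x87 0x09 0x12 0x24 0x48 0x90

Derivation:
After byte 1 (0xCD): reg=0x9E
After byte 2 (0x8E): reg=0x70
After byte 3 (0x14): reg=0x3B
After byte 4 (0x3E): reg=0x1B
After byte 5 (0x08): reg=0x79
Register before byte 6: 0x79
After XOR with byte 0x49: 0x30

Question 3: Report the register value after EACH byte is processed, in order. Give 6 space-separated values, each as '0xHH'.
0x9E 0x70 0x3B 0x1B 0x79 0x90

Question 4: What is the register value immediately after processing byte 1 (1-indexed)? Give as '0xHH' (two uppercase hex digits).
Answer: 0x9E

Derivation:
After byte 1 (0xCD): reg=0x9E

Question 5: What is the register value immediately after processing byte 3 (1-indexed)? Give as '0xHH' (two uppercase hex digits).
Answer: 0x3B

Derivation:
After byte 1 (0xCD): reg=0x9E
After byte 2 (0x8E): reg=0x70
After byte 3 (0x14): reg=0x3B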